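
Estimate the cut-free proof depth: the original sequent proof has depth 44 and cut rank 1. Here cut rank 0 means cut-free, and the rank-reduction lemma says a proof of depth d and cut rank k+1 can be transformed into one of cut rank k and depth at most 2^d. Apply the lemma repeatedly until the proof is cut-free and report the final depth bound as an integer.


Each rank reduction sends depth d to at most 2^d; cut rank r needs r reductions.
2_0(44) = 44
2_1(44) = 2^44 = 17592186044416
Cut-free depth bound = 17592186044416

17592186044416


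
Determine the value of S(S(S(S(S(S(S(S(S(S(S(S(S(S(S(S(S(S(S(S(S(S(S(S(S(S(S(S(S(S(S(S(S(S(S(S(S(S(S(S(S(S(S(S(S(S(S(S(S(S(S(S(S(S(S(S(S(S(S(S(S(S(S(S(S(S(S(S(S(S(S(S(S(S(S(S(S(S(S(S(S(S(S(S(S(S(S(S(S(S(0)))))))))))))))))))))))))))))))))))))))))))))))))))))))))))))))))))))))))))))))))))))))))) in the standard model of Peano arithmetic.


Counting successors applied to 0:
90 applications of S to 0 = 90

90


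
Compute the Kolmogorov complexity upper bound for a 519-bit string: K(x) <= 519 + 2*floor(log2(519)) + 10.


floor(log2(519)) = 9
2 * 9 = 18
K(x) <= 519 + 18 + 10 = 547

547


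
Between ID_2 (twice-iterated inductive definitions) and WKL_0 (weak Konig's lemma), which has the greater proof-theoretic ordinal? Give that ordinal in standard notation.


Proof-theoretic ordinal of ID_2 (twice-iterated inductive definitions): psi_0(epsilon_{Omega_2+1})
Proof-theoretic ordinal of WKL_0 (weak Konig's lemma): omega^omega
Comparing: omega^omega < psi_0(epsilon_{Omega_2+1}).
The larger ordinal is psi_0(epsilon_{Omega_2+1}) (from ID_2 (twice-iterated inductive definitions)).

psi_0(epsilon_{Omega_2+1})


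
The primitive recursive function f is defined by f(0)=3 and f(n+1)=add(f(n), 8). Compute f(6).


f(0) = 3
f(1) = add(f(0), 8) = add(3, 8) = 11
f(2) = add(f(1), 8) = add(11, 8) = 19
f(3) = add(f(2), 8) = add(19, 8) = 27
f(4) = add(f(3), 8) = add(27, 8) = 35
f(5) = add(f(4), 8) = add(35, 8) = 43
f(6) = add(f(5), 8) = add(43, 8) = 51


51


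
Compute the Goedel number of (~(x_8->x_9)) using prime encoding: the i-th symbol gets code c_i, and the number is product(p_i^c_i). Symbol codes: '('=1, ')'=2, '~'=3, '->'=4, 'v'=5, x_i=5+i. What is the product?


Formula: (~(x_8->x_9))
Symbol codes: [1, 3, 1, 13, 4, 14, 2, 2]
Primes: [2, 3, 5, 7, 11, 13, 17, 19]
p_1^1 = 2^1 = 2
p_2^3 = 3^3 = 27
p_3^1 = 5^1 = 5
p_4^13 = 7^13 = 96889010407
p_5^4 = 11^4 = 14641
p_6^14 = 13^14 = 3937376385699289
p_7^2 = 17^2 = 289
p_8^2 = 19^2 = 361
Product = 157333426807402037725633097714365338690

157333426807402037725633097714365338690


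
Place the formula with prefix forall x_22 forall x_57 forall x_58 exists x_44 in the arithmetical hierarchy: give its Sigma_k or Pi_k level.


Leading quantifier is forall, so the class is Pi.
Number of quantifier blocks = alternations + 1 = 1 + 1 = 2.
Classification: Pi_2

Pi_2


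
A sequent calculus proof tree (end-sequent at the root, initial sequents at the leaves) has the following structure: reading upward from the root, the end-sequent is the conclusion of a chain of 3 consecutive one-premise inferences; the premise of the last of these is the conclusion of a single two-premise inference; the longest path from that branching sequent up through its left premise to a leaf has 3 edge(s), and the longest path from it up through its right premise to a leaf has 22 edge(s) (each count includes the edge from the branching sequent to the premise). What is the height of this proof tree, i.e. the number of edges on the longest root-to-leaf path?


Longest path through the left premise: 3 edges (measured from the branching sequent)
Longest path through the right premise: 22 edges
Height of the subtree rooted at the branching sequent: max(3, 22) = 22
The branching sequent sits 3 edges above the root (the chain of one-premise inferences), so height = 22 + 3 = 25

25


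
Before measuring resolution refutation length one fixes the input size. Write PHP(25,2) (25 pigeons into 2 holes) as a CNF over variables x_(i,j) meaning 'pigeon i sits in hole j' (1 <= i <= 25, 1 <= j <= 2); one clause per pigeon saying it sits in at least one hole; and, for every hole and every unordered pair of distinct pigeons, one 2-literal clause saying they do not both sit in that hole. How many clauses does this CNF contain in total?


PHP(25,2): 25 pigeons, 2 holes, 25*2 = 50 variables.
- pigeon clauses: one per pigeon -> 25 clauses
- hole clauses: 2 holes * C(25,2) = 2 * 300 -> 600 clauses
Total clauses = 25 + 600 = 625

625


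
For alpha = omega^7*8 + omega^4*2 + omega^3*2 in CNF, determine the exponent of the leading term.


CNF: omega^7*8 + omega^4*2 + omega^3*2
The leading term is omega^7*8, which has exponent 7.

7


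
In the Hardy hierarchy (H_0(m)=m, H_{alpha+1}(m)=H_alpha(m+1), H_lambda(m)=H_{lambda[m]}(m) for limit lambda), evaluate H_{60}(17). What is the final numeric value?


H_60(17):
For finite ordinals k, H_k(n) = n + k (each successor step adds 1).
H_60(17) = 17 + 60 = 77

77


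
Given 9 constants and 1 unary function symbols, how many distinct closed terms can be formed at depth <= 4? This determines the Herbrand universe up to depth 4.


Herbrand terms by depth:
Depth 0: 9 constants
Depth 1: 9 new terms (running total: 18)
Depth 2: 9 new terms (running total: 27)
Depth 3: 9 new terms (running total: 36)
Depth 4: 9 new terms (running total: 45)
Total distinct ground terms = 45

45


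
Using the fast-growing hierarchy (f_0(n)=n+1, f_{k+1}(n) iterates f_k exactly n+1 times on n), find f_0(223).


f_0(223) = 223 + 1 = 224

224


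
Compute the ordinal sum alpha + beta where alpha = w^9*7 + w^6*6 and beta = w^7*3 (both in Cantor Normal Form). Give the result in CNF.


Ordinal addition (w^9*7 + w^6*6) + w^7*3:
alpha's leading term has exponent 9 > beta's exponent 7, so it survives.
alpha's tail term has exponent 6 < beta's exponent 7, so it is absorbed by beta.
In ordinal addition, any term followed by a strictly larger-exponent term is absorbed.
Result = w^9*7 + w^7*3

w^9*7 + w^7*3


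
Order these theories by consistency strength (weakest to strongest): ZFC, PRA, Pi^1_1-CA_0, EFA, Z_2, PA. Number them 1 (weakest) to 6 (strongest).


Ordering by consistency strength:
1. EFA
2. PRA
3. PA
4. Pi^1_1-CA_0
5. Z_2
6. ZFC


ZFC=6, PRA=2, Pi^1_1-CA_0=4, EFA=1, Z_2=5, PA=3


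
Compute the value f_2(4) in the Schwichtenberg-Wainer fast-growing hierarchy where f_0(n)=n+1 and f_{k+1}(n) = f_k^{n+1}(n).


f_2(4) = f_1^5(4)
f_1(m) = 2m + 1.
Iterating: f_1^k(n) = 2^k*(n+1) - 1.
f_2(4) = 2^5*(4+1) - 1 = 32*5 - 1 = 159

159


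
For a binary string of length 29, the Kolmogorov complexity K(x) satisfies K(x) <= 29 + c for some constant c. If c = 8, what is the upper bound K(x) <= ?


K(x) <= |x| + c = 29 + 8 = 37

37


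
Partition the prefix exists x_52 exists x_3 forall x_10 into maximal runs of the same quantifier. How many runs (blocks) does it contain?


Alternations = 1.
Blocks = alternations + 1 = 2

2


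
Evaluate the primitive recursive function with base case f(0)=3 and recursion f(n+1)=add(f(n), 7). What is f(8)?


f(0) = 3
f(1) = add(f(0), 7) = add(3, 7) = 10
f(2) = add(f(1), 7) = add(10, 7) = 17
f(3) = add(f(2), 7) = add(17, 7) = 24
f(4) = add(f(3), 7) = add(24, 7) = 31
f(5) = add(f(4), 7) = add(31, 7) = 38
f(6) = add(f(5), 7) = add(38, 7) = 45
f(7) = add(f(6), 7) = add(45, 7) = 52
f(8) = add(f(7), 7) = add(52, 7) = 59


59


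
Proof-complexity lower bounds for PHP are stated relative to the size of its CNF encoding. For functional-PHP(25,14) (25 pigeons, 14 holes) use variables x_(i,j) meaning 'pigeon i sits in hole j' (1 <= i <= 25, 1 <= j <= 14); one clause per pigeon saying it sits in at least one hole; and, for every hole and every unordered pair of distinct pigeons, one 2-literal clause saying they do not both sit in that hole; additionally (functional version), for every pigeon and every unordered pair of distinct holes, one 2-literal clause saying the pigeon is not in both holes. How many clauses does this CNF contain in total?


functional-PHP(25,14): 25 pigeons, 14 holes, 25*14 = 350 variables.
- pigeon clauses: one per pigeon -> 25 clauses
- hole clauses: 14 holes * C(25,2) = 14 * 300 -> 4200 clauses
- functional clauses: 25 pigeons * C(14,2) = 25 * 91 -> 2275 clauses
Total clauses = 25 + 4200 + 2275 = 6500

6500


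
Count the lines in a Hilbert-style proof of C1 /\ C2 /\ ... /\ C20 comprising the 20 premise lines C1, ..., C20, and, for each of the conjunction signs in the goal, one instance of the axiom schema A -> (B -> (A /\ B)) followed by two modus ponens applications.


Conjoining 20 premises:
- 20 premise lines
- the goal has 19 conjunction signs; each costs 1 axiom instance + 2 MP = 3 lines: 3 * 19 = 57
Total = 20 + 57 = 77 lines.

77


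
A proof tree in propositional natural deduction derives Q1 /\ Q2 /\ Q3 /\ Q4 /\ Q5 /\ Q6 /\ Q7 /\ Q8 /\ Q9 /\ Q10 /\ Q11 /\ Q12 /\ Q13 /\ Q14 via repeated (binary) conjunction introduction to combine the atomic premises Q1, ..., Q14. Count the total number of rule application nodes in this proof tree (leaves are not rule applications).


The target conjunction has 14 conjuncts, i.e. 13 binary /\ connectives.
Each conjunction-intro joins two pieces, so 14 atoms require 14-1 = 13 applications.
Total inference nodes = 13

13


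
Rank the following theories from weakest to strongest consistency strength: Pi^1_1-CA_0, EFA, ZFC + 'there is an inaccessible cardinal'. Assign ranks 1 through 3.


Ordering by consistency strength:
1. EFA
2. Pi^1_1-CA_0
3. ZFC + 'there is an inaccessible cardinal'


Pi^1_1-CA_0=2, EFA=1, ZFC + 'there is an inaccessible cardinal'=3


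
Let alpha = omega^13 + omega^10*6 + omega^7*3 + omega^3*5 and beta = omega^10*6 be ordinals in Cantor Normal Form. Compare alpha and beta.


Compare term by term from highest exponent:
alpha = omega^13 + omega^10*6 + omega^7*3 + omega^3*5
beta = omega^10*6
Term 1: alpha has omega^13*1, beta has omega^10*6
Term 2: alpha has omega^10*6, beta has omega^0*0
Term 3: alpha has omega^7*3, beta has omega^0*0
Term 4: alpha has omega^3*5, beta has omega^0*0
Result: alpha > beta

alpha > beta


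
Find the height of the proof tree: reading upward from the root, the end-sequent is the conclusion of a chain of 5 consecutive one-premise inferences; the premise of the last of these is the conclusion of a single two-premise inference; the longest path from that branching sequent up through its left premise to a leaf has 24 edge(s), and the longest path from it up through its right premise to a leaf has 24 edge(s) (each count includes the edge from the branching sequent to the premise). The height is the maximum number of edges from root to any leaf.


Longest path through the left premise: 24 edges (measured from the branching sequent)
Longest path through the right premise: 24 edges
Height of the subtree rooted at the branching sequent: max(24, 24) = 24
The branching sequent sits 5 edges above the root (the chain of one-premise inferences), so height = 24 + 5 = 29

29


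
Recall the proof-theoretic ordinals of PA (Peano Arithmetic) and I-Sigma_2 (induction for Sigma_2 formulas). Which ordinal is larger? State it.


Proof-theoretic ordinal of PA (Peano Arithmetic): epsilon_0
Proof-theoretic ordinal of I-Sigma_2 (induction for Sigma_2 formulas): omega^(omega^omega)
Comparing: omega^(omega^omega) < epsilon_0.
The larger ordinal is epsilon_0 (from PA (Peano Arithmetic)).

epsilon_0


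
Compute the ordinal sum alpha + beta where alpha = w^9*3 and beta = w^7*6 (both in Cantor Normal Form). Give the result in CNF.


Ordinal addition w^9*3 + w^7*6:
Leading exponent of alpha (9) > leading exponent of beta (7).
Since alpha's term has higher exponent than beta's leading term,
the sum is simply alpha followed by beta.
Result = w^9*3 + w^7*6

w^9*3 + w^7*6


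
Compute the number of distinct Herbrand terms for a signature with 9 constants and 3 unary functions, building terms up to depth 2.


Herbrand terms by depth:
Depth 0: 9 constants
Depth 1: 27 new terms (running total: 36)
Depth 2: 81 new terms (running total: 117)
Total distinct ground terms = 117

117


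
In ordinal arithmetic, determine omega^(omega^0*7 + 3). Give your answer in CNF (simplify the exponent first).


omega^(omega^0*7 + 3):
omega^0 = 1, so the exponent is 7 + 3 = 10 (finite ordinal addition).
Result = omega^10, already a single CNF term.

omega^10


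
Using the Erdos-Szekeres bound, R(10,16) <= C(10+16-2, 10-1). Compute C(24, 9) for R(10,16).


R(10,16) <= C(10+16-2, 10-1) = C(24, 9)
C(24, 9) = 24! / (9! * 15!)
= 1307504

1307504


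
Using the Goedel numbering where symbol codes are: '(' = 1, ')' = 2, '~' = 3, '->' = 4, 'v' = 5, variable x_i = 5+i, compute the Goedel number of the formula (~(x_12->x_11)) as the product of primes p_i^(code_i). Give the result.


Formula: (~(x_12->x_11))
Symbol codes: [1, 3, 1, 17, 4, 16, 2, 2]
Primes: [2, 3, 5, 7, 11, 13, 17, 19]
p_1^1 = 2^1 = 2
p_2^3 = 3^3 = 27
p_3^1 = 5^1 = 5
p_4^17 = 7^17 = 232630513987207
p_5^4 = 11^4 = 14641
p_6^16 = 13^16 = 665416609183179841
p_7^2 = 17^2 = 289
p_8^2 = 19^2 = 361
Product = 63841027262212717445892416426460309114902610

63841027262212717445892416426460309114902610


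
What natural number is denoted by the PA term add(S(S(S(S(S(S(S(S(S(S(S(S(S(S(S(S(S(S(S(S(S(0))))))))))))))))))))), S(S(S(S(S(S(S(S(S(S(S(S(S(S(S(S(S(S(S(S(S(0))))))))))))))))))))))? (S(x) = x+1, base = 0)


add(S^21(0), S^21(0)):
S^21(0) = 21
S^21(0) = 21
21 + 21 = 42

42


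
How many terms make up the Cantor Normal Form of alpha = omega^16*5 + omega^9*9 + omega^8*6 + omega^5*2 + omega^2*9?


CNF: omega^16*5 + omega^9*9 + omega^8*6 + omega^5*2 + omega^2*9
Count the summands separated by '+':
  term 1: omega^16*5
  term 2: omega^9*9
  term 3: omega^8*6
  term 4: omega^5*2
  term 5: omega^2*9
Total terms = 5

5


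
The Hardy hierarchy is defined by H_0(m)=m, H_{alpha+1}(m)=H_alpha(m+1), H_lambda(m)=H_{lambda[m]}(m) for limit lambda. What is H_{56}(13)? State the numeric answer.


H_56(13):
For finite ordinals k, H_k(n) = n + k (each successor step adds 1).
H_56(13) = 13 + 56 = 69

69


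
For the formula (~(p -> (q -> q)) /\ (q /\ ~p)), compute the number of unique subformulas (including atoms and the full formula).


Formula: (~(p -> (q -> q)) /\ (q /\ ~p))
Subformulas found:
  1. q
  2. p
  3. ~p
  4. (q -> q)
  5. (q /\ ~p)
  6. (p -> (q -> q))
  7. ~(p -> (q -> q))
  8. (~(p -> (q -> q)) /\ (q /\ ~p))
Total distinct subformulas = 8

8


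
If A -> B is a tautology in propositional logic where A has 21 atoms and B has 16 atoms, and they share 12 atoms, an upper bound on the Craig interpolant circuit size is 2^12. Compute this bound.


Shared atoms = 12
Craig interpolant size bound = 2^12
= 4096

4096


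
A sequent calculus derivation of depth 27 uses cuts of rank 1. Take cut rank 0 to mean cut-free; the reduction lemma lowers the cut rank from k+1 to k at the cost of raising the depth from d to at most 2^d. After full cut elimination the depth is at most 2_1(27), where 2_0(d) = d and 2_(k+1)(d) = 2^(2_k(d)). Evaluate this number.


Each rank reduction sends depth d to at most 2^d; cut rank r needs r reductions.
2_0(27) = 27
2_1(27) = 2^27 = 134217728
Cut-free depth bound = 134217728

134217728


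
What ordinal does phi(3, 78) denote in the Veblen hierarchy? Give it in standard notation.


phi(3, 78):
phi(3, beta) = eta_beta (the beta-th eta number, fixed point of zeta).
phi(3, 78) = eta_78

eta_78


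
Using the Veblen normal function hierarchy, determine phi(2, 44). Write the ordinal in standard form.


phi(2, 44):
phi(2, beta) = zeta_beta (the beta-th zeta number, fixed point of epsilon).
phi(2, 44) = zeta_44

zeta_44


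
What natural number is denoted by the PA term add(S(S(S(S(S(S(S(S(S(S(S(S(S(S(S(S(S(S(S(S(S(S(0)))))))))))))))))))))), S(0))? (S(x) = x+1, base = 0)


add(S^22(0), S^1(0)):
S^22(0) = 22
S^1(0) = 1
22 + 1 = 23

23


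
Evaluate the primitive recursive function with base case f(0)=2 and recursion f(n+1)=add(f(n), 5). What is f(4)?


f(0) = 2
f(1) = add(f(0), 5) = add(2, 5) = 7
f(2) = add(f(1), 5) = add(7, 5) = 12
f(3) = add(f(2), 5) = add(12, 5) = 17
f(4) = add(f(3), 5) = add(17, 5) = 22


22


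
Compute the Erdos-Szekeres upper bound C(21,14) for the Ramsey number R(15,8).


R(15,8) <= C(15+8-2, 15-1) = C(21, 14)
C(21, 14) = 21! / (14! * 7!)
= 116280

116280


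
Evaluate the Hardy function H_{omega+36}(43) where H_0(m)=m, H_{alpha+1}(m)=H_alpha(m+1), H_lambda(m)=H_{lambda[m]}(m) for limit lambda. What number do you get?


H_{omega+36}(43):
Unwind the 36 successor steps: H_{omega+36}(43) = H_omega(43+36) = H_omega(79).
H_omega(m) = H_m(m) = m + m = 2m.
Result = 2 * 79 = 158

158


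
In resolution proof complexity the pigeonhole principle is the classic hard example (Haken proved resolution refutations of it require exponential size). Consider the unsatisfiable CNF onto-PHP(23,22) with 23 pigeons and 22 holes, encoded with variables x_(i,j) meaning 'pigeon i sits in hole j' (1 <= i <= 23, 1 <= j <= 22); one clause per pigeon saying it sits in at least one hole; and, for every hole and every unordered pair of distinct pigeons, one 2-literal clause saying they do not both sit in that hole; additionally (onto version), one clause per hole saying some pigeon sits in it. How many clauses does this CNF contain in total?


onto-PHP(23,22): 23 pigeons, 22 holes, 23*22 = 506 variables.
- pigeon clauses: one per pigeon -> 23 clauses
- hole clauses: 22 holes * C(23,2) = 22 * 253 -> 5566 clauses
- onto clauses: one per hole -> 22 clauses
Total clauses = 23 + 5566 + 22 = 5611

5611


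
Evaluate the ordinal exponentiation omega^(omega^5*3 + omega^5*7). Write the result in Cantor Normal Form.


omega^(omega^5*3 + omega^5*7):
Both terms of the exponent have the same exponent 5, so they merge: omega^5*3 + omega^5*7 = omega^5*(3+7) = omega^5*10.
omega raised to a CNF ordinal is a single CNF term: Result = omega^(omega^5*10)

omega^(omega^5*10)


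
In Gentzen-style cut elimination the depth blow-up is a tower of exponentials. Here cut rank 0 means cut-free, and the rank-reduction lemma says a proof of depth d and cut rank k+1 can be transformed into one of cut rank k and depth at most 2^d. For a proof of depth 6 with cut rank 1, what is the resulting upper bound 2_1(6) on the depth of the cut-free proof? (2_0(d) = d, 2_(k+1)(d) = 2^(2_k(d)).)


Each rank reduction sends depth d to at most 2^d; cut rank r needs r reductions.
2_0(6) = 6
2_1(6) = 2^6 = 64
Cut-free depth bound = 64

64


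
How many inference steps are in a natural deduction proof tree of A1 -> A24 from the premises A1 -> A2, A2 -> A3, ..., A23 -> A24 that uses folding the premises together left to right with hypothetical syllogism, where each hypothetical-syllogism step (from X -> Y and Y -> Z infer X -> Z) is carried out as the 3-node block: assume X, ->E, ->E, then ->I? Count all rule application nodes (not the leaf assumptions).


There are 23 premises in the chain. The first HS step combines premises 1 and 2; each further premise needs one more HS step.
So 23 premises require 23 - 1 = 22 hypothetical-syllogism steps.
Each HS step uses 3 inference nodes (->E, ->E, ->I).
22 * 3 = 66 total inference nodes.

66


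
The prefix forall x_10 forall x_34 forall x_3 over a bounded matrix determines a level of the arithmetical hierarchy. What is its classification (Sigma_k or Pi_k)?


Leading quantifier is forall, so the class is Pi.
Number of quantifier blocks = alternations + 1 = 0 + 1 = 1.
Classification: Pi_1

Pi_1


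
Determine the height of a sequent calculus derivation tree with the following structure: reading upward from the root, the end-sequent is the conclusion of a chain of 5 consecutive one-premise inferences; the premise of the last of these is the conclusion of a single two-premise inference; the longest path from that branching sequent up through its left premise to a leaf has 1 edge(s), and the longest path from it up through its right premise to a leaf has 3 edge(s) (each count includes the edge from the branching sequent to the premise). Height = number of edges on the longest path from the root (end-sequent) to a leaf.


Longest path through the left premise: 1 edges (measured from the branching sequent)
Longest path through the right premise: 3 edges
Height of the subtree rooted at the branching sequent: max(1, 3) = 3
The branching sequent sits 5 edges above the root (the chain of one-premise inferences), so height = 3 + 5 = 8

8


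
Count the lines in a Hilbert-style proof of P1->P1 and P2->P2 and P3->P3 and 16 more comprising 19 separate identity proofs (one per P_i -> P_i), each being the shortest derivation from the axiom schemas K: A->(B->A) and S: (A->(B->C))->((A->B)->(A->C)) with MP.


The shortest proof of A->A from K and S in the Hilbert calculus has exactly 5 lines:
(1) K instance A->((A->A)->A), (2) S instance, (3) MP on 1,2, (4) K instance A->(A->A), (5) MP on 3,4.
For 19 independent identities: 19 * 5 = 95 lines total.

95


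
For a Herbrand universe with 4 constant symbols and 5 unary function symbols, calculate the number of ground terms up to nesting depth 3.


Herbrand terms by depth:
Depth 0: 4 constants
Depth 1: 20 new terms (running total: 24)
Depth 2: 100 new terms (running total: 124)
Depth 3: 500 new terms (running total: 624)
Total distinct ground terms = 624

624


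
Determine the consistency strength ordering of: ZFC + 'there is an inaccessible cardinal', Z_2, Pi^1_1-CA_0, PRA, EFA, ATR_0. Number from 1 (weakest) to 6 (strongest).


Ordering by consistency strength:
1. EFA
2. PRA
3. ATR_0
4. Pi^1_1-CA_0
5. Z_2
6. ZFC + 'there is an inaccessible cardinal'


ZFC + 'there is an inaccessible cardinal'=6, Z_2=5, Pi^1_1-CA_0=4, PRA=2, EFA=1, ATR_0=3


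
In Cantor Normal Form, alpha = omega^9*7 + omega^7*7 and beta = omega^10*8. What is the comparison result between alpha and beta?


Compare term by term from highest exponent:
alpha = omega^9*7 + omega^7*7
beta = omega^10*8
Term 1: alpha has omega^9*7, beta has omega^10*8
Term 2: alpha has omega^7*7, beta has omega^0*0
Result: alpha < beta

alpha < beta


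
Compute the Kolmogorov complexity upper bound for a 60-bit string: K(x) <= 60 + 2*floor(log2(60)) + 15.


floor(log2(60)) = 5
2 * 5 = 10
K(x) <= 60 + 10 + 15 = 85

85


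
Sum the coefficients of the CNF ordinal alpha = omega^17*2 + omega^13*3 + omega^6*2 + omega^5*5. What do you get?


CNF: omega^17*2 + omega^13*3 + omega^6*2 + omega^5*5
Coefficients: 2 + 3 + 2 + 5 = 12

12


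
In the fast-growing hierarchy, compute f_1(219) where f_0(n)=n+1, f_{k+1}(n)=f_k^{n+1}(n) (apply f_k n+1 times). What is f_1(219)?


f_1(219) = f_0^220(219)
f_0 adds 1 each time, applied 220 times.
f_1(219) = 219 + 220 = 439

439


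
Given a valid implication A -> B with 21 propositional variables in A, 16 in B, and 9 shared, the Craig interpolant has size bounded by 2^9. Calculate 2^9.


Shared atoms = 9
Craig interpolant size bound = 2^9
= 512

512


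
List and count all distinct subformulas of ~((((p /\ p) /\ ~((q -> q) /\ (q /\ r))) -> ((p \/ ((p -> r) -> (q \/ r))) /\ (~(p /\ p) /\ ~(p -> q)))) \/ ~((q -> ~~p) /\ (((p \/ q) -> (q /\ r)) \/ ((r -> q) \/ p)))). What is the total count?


Formula: ~((((p /\ p) /\ ~((q -> q) /\ (q /\ r))) -> ((p \/ ((p -> r) -> (q \/ r))) /\ (~(p /\ p) /\ ~(p -> q)))) \/ ~((q -> ~~p) /\ (((p \/ q) -> (q /\ r)) \/ ((r -> q) \/ p))))
Subformulas found:
  1. r
  2. q
  3. p
  4. ~p
  5. ~~p
  6. (r -> q)
  7. (q /\ r)
  8. (q \/ r)
  9. (q -> q)
  10. (p /\ p)
  11. (p \/ q)
  12. (p -> q)
  13. (p -> r)
  14. ~(p /\ p)
  15. ~(p -> q)
  16. (q -> ~~p)
  17. ((r -> q) \/ p)
  18. ((q -> q) /\ (q /\ r))
  19. ((p -> r) -> (q \/ r))
  20. ((p \/ q) -> (q /\ r))
  21. ~((q -> q) /\ (q /\ r))
  22. (~(p /\ p) /\ ~(p -> q))
  23. (p \/ ((p -> r) -> (q \/ r)))
  24. ((p /\ p) /\ ~((q -> q) /\ (q /\ r)))
  25. (((p \/ q) -> (q /\ r)) \/ ((r -> q) \/ p))
  26. ((p \/ ((p -> r) -> (q \/ r))) /\ (~(p /\ p) /\ ~(p -> q)))
  27. ((q -> ~~p) /\ (((p \/ q) -> (q /\ r)) \/ ((r -> q) \/ p)))
  28. ~((q -> ~~p) /\ (((p \/ q) -> (q /\ r)) \/ ((r -> q) \/ p)))
  29. (((p /\ p) /\ ~((q -> q) /\ (q /\ r))) -> ((p \/ ((p -> r) -> (q \/ r))) /\ (~(p /\ p) /\ ~(p -> q))))
  30. ((((p /\ p) /\ ~((q -> q) /\ (q /\ r))) -> ((p \/ ((p -> r) -> (q \/ r))) /\ (~(p /\ p) /\ ~(p -> q)))) \/ ~((q -> ~~p) /\ (((p \/ q) -> (q /\ r)) \/ ((r -> q) \/ p))))
  31. ~((((p /\ p) /\ ~((q -> q) /\ (q /\ r))) -> ((p \/ ((p -> r) -> (q \/ r))) /\ (~(p /\ p) /\ ~(p -> q)))) \/ ~((q -> ~~p) /\ (((p \/ q) -> (q /\ r)) \/ ((r -> q) \/ p))))
Total distinct subformulas = 31

31


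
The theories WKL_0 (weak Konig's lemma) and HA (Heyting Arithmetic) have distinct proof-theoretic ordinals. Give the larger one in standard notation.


Proof-theoretic ordinal of WKL_0 (weak Konig's lemma): omega^omega
Proof-theoretic ordinal of HA (Heyting Arithmetic): epsilon_0
Comparing: omega^omega < epsilon_0.
The larger ordinal is epsilon_0 (from HA (Heyting Arithmetic)).

epsilon_0


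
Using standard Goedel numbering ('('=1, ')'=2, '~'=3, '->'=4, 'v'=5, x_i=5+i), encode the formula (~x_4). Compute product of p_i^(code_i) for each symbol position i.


Formula: (~x_4)
Symbol codes: [1, 3, 9, 2]
Primes: [2, 3, 5, 7]
p_1^1 = 2^1 = 2
p_2^3 = 3^3 = 27
p_3^9 = 5^9 = 1953125
p_4^2 = 7^2 = 49
Product = 5167968750

5167968750


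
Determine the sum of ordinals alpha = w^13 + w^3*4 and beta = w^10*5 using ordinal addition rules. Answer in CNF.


Ordinal addition (w^13 + w^3*4) + w^10*5:
alpha's leading term has exponent 13 > beta's exponent 10, so it survives.
alpha's tail term has exponent 3 < beta's exponent 10, so it is absorbed by beta.
In ordinal addition, any term followed by a strictly larger-exponent term is absorbed.
Result = w^13 + w^10*5

w^13 + w^10*5


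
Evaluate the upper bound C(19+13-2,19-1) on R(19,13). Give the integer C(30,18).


R(19,13) <= C(19+13-2, 19-1) = C(30, 18)
C(30, 18) = 30! / (18! * 12!)
= 86493225

86493225


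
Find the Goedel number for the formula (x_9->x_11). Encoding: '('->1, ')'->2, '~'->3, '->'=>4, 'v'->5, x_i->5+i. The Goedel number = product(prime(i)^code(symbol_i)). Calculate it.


Formula: (x_9->x_11)
Symbol codes: [1, 14, 4, 16, 2]
Primes: [2, 3, 5, 7, 11]
p_1^1 = 2^1 = 2
p_2^14 = 3^14 = 4782969
p_3^4 = 5^4 = 625
p_4^16 = 7^16 = 33232930569601
p_5^2 = 11^2 = 121
Product = 24041501599900031212061250

24041501599900031212061250


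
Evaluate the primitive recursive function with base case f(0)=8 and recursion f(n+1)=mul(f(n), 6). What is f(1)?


f(0) = 8
f(1) = mul(f(0), 6) = mul(8, 6) = 48


48


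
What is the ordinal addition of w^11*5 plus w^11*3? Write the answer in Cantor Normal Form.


Ordinal addition w^11*5 + w^11*3:
Both terms have the same exponent 11.
w^e*c + w^e*d = w^e*(c+d).
Result = w^11*(5+3) = w^11*8

w^11*8


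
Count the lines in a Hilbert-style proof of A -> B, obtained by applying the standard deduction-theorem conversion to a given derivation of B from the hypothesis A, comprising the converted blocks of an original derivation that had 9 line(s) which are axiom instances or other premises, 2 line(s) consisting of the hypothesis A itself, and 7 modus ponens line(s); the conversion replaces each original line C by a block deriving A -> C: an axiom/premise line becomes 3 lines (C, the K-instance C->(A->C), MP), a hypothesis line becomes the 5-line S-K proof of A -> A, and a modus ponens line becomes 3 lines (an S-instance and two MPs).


Deduction-theorem conversion, block by block:
- 9 axiom/premise lines -> 3 lines each = 27
- 2 hypothesis lines -> 5 lines each (identity proof A->A) = 10
- 7 MP lines -> 3 lines each (S-instance, MP, MP) = 21
Total = 27 + 10 + 21 = 58 lines.

58


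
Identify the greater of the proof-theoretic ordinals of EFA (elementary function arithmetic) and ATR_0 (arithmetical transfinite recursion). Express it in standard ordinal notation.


Proof-theoretic ordinal of EFA (elementary function arithmetic): omega^3
Proof-theoretic ordinal of ATR_0 (arithmetical transfinite recursion): Gamma_0
Comparing: omega^3 < Gamma_0.
The larger ordinal is Gamma_0 (from ATR_0 (arithmetical transfinite recursion)).

Gamma_0


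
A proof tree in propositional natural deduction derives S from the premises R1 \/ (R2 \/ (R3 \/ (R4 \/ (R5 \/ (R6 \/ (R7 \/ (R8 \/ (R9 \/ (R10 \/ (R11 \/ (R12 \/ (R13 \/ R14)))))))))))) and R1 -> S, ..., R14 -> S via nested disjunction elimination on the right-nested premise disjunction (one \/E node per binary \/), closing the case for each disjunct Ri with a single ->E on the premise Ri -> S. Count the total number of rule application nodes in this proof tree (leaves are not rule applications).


The premise R1 \/ (R2 \/ (R3 \/ (R4 \/ (R5 \/ (R6 \/ (R7 \/ (R8 \/ (R9 \/ (R10 \/ (R11 \/ (R12 \/ (R13 \/ R14)))))))))))) contains 14 disjuncts, hence 13 binary \/ connectives.
- Each binary \/ is eliminated once: 13 \/E nodes.
- Each of the 14 cases Ri derives S by one ->E with Ri -> S: 14 ->E nodes.
Total = 13 + 14 = 27

27


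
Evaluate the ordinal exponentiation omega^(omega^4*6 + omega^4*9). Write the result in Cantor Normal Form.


omega^(omega^4*6 + omega^4*9):
Both terms of the exponent have the same exponent 4, so they merge: omega^4*6 + omega^4*9 = omega^4*(6+9) = omega^4*15.
omega raised to a CNF ordinal is a single CNF term: Result = omega^(omega^4*15)

omega^(omega^4*15)


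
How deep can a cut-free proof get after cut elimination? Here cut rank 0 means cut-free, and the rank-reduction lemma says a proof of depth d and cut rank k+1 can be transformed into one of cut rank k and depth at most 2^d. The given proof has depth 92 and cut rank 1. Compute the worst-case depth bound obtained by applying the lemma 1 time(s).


Each rank reduction sends depth d to at most 2^d; cut rank r needs r reductions.
2_0(92) = 92
2_1(92) = 2^92 = 4951760157141521099596496896
Cut-free depth bound = 4951760157141521099596496896

4951760157141521099596496896


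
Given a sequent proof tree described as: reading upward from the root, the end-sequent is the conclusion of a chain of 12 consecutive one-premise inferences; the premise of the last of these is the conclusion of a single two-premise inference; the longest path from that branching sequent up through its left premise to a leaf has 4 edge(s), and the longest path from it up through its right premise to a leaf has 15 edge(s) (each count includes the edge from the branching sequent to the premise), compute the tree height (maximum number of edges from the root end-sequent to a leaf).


Longest path through the left premise: 4 edges (measured from the branching sequent)
Longest path through the right premise: 15 edges
Height of the subtree rooted at the branching sequent: max(4, 15) = 15
The branching sequent sits 12 edges above the root (the chain of one-premise inferences), so height = 15 + 12 = 27

27


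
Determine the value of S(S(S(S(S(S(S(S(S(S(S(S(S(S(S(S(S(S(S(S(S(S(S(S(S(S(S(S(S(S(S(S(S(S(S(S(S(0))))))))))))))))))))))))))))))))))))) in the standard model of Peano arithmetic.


Counting successors applied to 0:
37 applications of S to 0 = 37

37


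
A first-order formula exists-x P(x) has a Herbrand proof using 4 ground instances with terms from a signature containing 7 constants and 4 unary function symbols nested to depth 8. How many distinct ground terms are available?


Herbrand terms by depth:
Depth 0: 7 constants
Depth 1: 28 new terms (running total: 35)
Depth 2: 112 new terms (running total: 147)
Depth 3: 448 new terms (running total: 595)
Depth 4: 1792 new terms (running total: 2387)
Depth 5: 7168 new terms (running total: 9555)
Depth 6: 28672 new terms (running total: 38227)
Depth 7: 114688 new terms (running total: 152915)
Depth 8: 458752 new terms (running total: 611667)
Total distinct ground terms = 611667

611667


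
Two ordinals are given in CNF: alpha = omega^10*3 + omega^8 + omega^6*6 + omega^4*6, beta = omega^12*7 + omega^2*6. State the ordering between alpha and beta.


Compare term by term from highest exponent:
alpha = omega^10*3 + omega^8 + omega^6*6 + omega^4*6
beta = omega^12*7 + omega^2*6
Term 1: alpha has omega^10*3, beta has omega^12*7
Term 2: alpha has omega^8*1, beta has omega^2*6
Term 3: alpha has omega^6*6, beta has omega^0*0
Term 4: alpha has omega^4*6, beta has omega^0*0
Result: alpha < beta

alpha < beta


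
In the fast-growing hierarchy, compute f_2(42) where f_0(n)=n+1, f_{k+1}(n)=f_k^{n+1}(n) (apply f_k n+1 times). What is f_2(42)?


f_2(42) = f_1^43(42)
f_1(m) = 2m + 1.
Iterating: f_1^k(n) = 2^k*(n+1) - 1.
f_2(42) = 2^43*(42+1) - 1 = 8796093022208*43 - 1 = 378231999954943

378231999954943


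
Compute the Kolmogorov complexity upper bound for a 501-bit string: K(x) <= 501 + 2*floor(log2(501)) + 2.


floor(log2(501)) = 8
2 * 8 = 16
K(x) <= 501 + 16 + 2 = 519

519


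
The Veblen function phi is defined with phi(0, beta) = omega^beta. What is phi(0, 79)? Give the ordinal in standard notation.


phi(0, 79):
phi(0, beta) = omega^beta by definition.
phi(0, 79) = omega^79

omega^79


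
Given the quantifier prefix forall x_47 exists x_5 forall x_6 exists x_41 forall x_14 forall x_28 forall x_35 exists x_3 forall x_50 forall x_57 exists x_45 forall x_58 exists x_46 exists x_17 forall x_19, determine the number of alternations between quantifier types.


Walk the prefix and count type changes:
  position 1: forall -> exists <-- alternation
  position 2: exists -> forall <-- alternation
  position 3: forall -> exists <-- alternation
  position 4: exists -> forall <-- alternation
  position 5: forall -> forall
  position 6: forall -> forall
  position 7: forall -> exists <-- alternation
  position 8: exists -> forall <-- alternation
  position 9: forall -> forall
  position 10: forall -> exists <-- alternation
  position 11: exists -> forall <-- alternation
  position 12: forall -> exists <-- alternation
  position 13: exists -> exists
  position 14: exists -> forall <-- alternation
Total alternations = 10

10


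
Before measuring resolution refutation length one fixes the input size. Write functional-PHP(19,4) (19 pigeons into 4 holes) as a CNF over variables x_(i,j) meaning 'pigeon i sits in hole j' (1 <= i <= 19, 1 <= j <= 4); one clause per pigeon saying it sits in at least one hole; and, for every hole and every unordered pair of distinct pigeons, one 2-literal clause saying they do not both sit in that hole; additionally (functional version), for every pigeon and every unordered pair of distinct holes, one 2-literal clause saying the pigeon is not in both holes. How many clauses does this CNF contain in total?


functional-PHP(19,4): 19 pigeons, 4 holes, 19*4 = 76 variables.
- pigeon clauses: one per pigeon -> 19 clauses
- hole clauses: 4 holes * C(19,2) = 4 * 171 -> 684 clauses
- functional clauses: 19 pigeons * C(4,2) = 19 * 6 -> 114 clauses
Total clauses = 19 + 684 + 114 = 817

817


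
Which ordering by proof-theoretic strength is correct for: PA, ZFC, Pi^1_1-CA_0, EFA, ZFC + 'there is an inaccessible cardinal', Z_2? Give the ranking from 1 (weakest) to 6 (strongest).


Ordering by consistency strength:
1. EFA
2. PA
3. Pi^1_1-CA_0
4. Z_2
5. ZFC
6. ZFC + 'there is an inaccessible cardinal'


PA=2, ZFC=5, Pi^1_1-CA_0=3, EFA=1, ZFC + 'there is an inaccessible cardinal'=6, Z_2=4


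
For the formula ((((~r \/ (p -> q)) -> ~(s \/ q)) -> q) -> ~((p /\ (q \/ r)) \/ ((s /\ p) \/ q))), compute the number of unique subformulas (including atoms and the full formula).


Formula: ((((~r \/ (p -> q)) -> ~(s \/ q)) -> q) -> ~((p /\ (q \/ r)) \/ ((s /\ p) \/ q)))
Subformulas found:
  1. r
  2. q
  3. s
  4. p
  5. ~r
  6. (s /\ p)
  7. (q \/ r)
  8. (s \/ q)
  9. (p -> q)
  10. ~(s \/ q)
  11. (p /\ (q \/ r))
  12. ((s /\ p) \/ q)
  13. (~r \/ (p -> q))
  14. ((~r \/ (p -> q)) -> ~(s \/ q))
  15. ((p /\ (q \/ r)) \/ ((s /\ p) \/ q))
  16. ~((p /\ (q \/ r)) \/ ((s /\ p) \/ q))
  17. (((~r \/ (p -> q)) -> ~(s \/ q)) -> q)
  18. ((((~r \/ (p -> q)) -> ~(s \/ q)) -> q) -> ~((p /\ (q \/ r)) \/ ((s /\ p) \/ q)))
Total distinct subformulas = 18

18


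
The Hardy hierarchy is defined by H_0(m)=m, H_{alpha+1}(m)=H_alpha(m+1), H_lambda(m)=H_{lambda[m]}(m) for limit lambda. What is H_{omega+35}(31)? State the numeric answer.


H_{omega+35}(31):
Unwind the 35 successor steps: H_{omega+35}(31) = H_omega(31+35) = H_omega(66).
H_omega(m) = H_m(m) = m + m = 2m.
Result = 2 * 66 = 132

132


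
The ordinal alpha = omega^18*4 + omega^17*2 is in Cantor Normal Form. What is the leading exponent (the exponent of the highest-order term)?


CNF: omega^18*4 + omega^17*2
The leading term is omega^18*4, which has exponent 18.

18


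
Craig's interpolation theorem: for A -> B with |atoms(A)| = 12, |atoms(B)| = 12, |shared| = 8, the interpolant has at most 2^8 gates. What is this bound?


Shared atoms = 8
Craig interpolant size bound = 2^8
= 256

256


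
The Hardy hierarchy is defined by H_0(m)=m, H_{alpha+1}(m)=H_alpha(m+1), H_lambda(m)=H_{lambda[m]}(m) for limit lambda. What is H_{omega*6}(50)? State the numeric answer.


H_{omega*6}(50):
For the Hardy hierarchy, H_{omega*k}(n) = 2^k * n.
2^6 = 64.
64 * 50 = 3200

3200


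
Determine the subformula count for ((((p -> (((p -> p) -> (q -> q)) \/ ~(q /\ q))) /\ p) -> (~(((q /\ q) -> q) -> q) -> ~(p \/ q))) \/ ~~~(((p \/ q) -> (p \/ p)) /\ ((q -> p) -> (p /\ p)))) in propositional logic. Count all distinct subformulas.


Formula: ((((p -> (((p -> p) -> (q -> q)) \/ ~(q /\ q))) /\ p) -> (~(((q /\ q) -> q) -> q) -> ~(p \/ q))) \/ ~~~(((p \/ q) -> (p \/ p)) /\ ((q -> p) -> (p /\ p))))
Subformulas found:
  1. q
  2. p
  3. (p \/ p)
  4. (q /\ q)
  5. (q -> p)
  6. (p -> p)
  7. (q -> q)
  8. (p \/ q)
  9. (p /\ p)
  10. ~(p \/ q)
  11. ~(q /\ q)
  12. ((q /\ q) -> q)
  13. ((p \/ q) -> (p \/ p))
  14. (((q /\ q) -> q) -> q)
  15. ((q -> p) -> (p /\ p))
  16. ((p -> p) -> (q -> q))
  17. ~(((q /\ q) -> q) -> q)
  18. (((p -> p) -> (q -> q)) \/ ~(q /\ q))
  19. (~(((q /\ q) -> q) -> q) -> ~(p \/ q))
  20. (p -> (((p -> p) -> (q -> q)) \/ ~(q /\ q)))
  21. (((p \/ q) -> (p \/ p)) /\ ((q -> p) -> (p /\ p)))
  22. ((p -> (((p -> p) -> (q -> q)) \/ ~(q /\ q))) /\ p)
  23. ~(((p \/ q) -> (p \/ p)) /\ ((q -> p) -> (p /\ p)))
  24. ~~(((p \/ q) -> (p \/ p)) /\ ((q -> p) -> (p /\ p)))
  25. ~~~(((p \/ q) -> (p \/ p)) /\ ((q -> p) -> (p /\ p)))
  26. (((p -> (((p -> p) -> (q -> q)) \/ ~(q /\ q))) /\ p) -> (~(((q /\ q) -> q) -> q) -> ~(p \/ q)))
  27. ((((p -> (((p -> p) -> (q -> q)) \/ ~(q /\ q))) /\ p) -> (~(((q /\ q) -> q) -> q) -> ~(p \/ q))) \/ ~~~(((p \/ q) -> (p \/ p)) /\ ((q -> p) -> (p /\ p))))
Total distinct subformulas = 27

27


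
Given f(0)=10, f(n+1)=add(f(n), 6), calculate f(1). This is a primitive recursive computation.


f(0) = 10
f(1) = add(f(0), 6) = add(10, 6) = 16


16


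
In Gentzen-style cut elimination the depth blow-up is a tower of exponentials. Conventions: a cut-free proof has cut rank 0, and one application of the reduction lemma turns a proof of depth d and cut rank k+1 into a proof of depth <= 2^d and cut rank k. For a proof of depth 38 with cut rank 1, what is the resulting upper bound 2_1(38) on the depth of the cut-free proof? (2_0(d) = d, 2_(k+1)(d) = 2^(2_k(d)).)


Each rank reduction sends depth d to at most 2^d; cut rank r needs r reductions.
2_0(38) = 38
2_1(38) = 2^38 = 274877906944
Cut-free depth bound = 274877906944

274877906944


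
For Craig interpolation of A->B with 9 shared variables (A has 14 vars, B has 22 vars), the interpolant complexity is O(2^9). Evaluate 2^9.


Shared atoms = 9
Craig interpolant size bound = 2^9
= 512

512


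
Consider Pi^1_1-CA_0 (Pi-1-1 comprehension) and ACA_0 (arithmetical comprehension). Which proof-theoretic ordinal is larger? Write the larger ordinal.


Proof-theoretic ordinal of Pi^1_1-CA_0 (Pi-1-1 comprehension): psi_0(Omega_omega)
Proof-theoretic ordinal of ACA_0 (arithmetical comprehension): epsilon_0
Comparing: epsilon_0 < psi_0(Omega_omega).
The larger ordinal is psi_0(Omega_omega) (from Pi^1_1-CA_0 (Pi-1-1 comprehension)).

psi_0(Omega_omega)
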